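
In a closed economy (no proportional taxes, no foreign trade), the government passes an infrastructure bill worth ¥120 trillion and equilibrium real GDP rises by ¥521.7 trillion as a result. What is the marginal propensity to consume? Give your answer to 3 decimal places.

Implied spending multiplier k = ΔY/ΔG = 521.7/120 = 4.3475.
Since k = 1/(1 − MPC), MPC = 1 − 1/k = 1 − ΔG/ΔY = 1 − 120/521.7 ≈ 0.770.

0.770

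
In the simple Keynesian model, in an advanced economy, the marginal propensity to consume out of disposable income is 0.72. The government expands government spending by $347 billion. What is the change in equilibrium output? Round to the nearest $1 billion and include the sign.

+$1,239 billion

Government-spending multiplier = 1/(1 − MPC) = 1/(1 − 0.72) = 1/0.28 ≈ 3.571.
ΔY = k × ΔG = (+$347 billion) / 0.28 ≈ +$1,239 billion.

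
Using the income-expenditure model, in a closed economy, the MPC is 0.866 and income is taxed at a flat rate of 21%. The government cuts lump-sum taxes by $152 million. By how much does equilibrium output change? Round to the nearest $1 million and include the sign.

A lump-sum tax change of −$152 million shifts disposable income by +$152 million; first-round consumption changes by −c × ΔT = −0.866 × (−$152 million) = +$131.632 million.
Expenditure multiplier = 1/(1 − c(1−t)) = 1/(1 − 0.866×0.79) = 1/0.31586 ≈ 3.166.
The tax multiplier is −c × k ≈ −2.742, so ΔY = k × (−c·ΔT) = (+$131.632 million) / 0.31586 ≈ +$417 million.

+$417 million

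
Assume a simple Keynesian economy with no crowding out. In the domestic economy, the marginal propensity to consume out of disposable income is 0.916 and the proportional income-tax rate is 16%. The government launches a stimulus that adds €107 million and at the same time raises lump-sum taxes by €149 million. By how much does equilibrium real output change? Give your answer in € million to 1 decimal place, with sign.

−€127.9 million

Expenditure multiplier = 1/(1 − c(1−t)) = 1/(1 − 0.916×0.84) = 1/0.23056 ≈ 4.337.
ΔG contributes k·ΔG = (+€107 million) / 0.23056 ≈ +€464.1 million.
ΔT of +€149 million changes first-round spending by −c·ΔT = −€136.484 million, contributing k·(−c·ΔT) = (−€136.484 million) / 0.23056 ≈ −€592 million.
Net ΔY = k(ΔG − c·ΔT) = (−€29.484 million) / 0.23056 ≈ −€127.9 million.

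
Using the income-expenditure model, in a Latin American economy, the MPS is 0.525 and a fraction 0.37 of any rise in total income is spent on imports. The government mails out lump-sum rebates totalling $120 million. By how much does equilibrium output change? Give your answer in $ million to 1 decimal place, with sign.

+$63.7 million

MPC = 1 − MPS = 1 − 0.525 = 0.475.
A lump-sum tax change of −$120 million shifts disposable income by +$120 million; first-round consumption changes by −c × ΔT = −0.475 × (−$120 million) = +$57 million.
Expenditure multiplier = 1/(1 − c + m) = 1/(1 − 0.475 + 0.37) = 1/0.895 ≈ 1.117.
The tax multiplier is −c × k ≈ −0.531, so ΔY = k × (−c·ΔT) = (+$57 million) / 0.895 ≈ +$63.7 million.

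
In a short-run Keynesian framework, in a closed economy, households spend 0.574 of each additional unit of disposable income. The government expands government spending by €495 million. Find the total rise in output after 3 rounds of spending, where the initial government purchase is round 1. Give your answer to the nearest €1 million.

Round 1 adds ΔG = €495 million; each later round is MPC = 0.574 times the previous.
After 3 rounds: 495 + 284.13 + 163.09062 = ΔG·(1 − c^3)/(1 − c) = 495 × (1 − 0.189119224)/0.426 ≈ €942 million.

€942 million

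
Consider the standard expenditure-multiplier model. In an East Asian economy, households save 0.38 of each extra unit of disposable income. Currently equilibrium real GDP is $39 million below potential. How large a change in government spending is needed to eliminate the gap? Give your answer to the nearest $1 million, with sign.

MPC = 1 − MPS = 1 − 0.38 = 0.62.
Spending multiplier = 1/(1 − MPC) = 1/(1 − 0.62) = 1/0.38 ≈ 2.632.
Need ΔY = +$39 million, so ΔG = ΔY/k = (+$39 million) × 0.38 ≈ +$15 million.
The government should increase government spending by $15 million.

+$15 million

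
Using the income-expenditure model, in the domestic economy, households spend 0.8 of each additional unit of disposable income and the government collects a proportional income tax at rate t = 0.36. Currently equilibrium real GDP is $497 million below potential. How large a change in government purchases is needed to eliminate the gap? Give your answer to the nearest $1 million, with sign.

Spending multiplier = 1/(1 − c(1−t)) = 1/(1 − 0.8×0.64) = 1/0.488 ≈ 2.049.
Need ΔY = +$497 million, so ΔG = ΔY/k = (+$497 million) × 0.488 ≈ +$243 million.
The government should increase government purchases by $243 million.

+$243 million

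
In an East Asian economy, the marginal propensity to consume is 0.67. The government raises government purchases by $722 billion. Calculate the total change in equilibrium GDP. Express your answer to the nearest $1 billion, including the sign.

Spending multiplier = 1/(1 − MPC) = 1/(1 − 0.67) = 1/0.33 ≈ 3.03.
ΔY = k × ΔG = (+$722 billion) / 0.33 ≈ +$2,188 billion.

+$2,188 billion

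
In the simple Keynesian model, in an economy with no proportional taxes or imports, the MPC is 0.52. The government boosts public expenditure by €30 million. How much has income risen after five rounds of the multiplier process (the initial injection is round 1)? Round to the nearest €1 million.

Round 1 adds ΔG = €30 million; each later round is MPC = 0.52 times the previous.
After 5 rounds: 30 + 15.6 + 8.112 + 4.21824 + 2.1934848 = ΔG·(1 − c^5)/(1 − c) = 30 × (1 − 0.0380204032)/0.48 ≈ €60 million.

€60 million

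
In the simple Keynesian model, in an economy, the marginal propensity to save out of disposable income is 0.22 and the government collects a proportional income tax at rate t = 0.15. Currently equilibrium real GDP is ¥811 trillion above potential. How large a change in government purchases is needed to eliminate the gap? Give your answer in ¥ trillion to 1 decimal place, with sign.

MPC = 1 − MPS = 1 − 0.22 = 0.78.
Spending multiplier = 1/(1 − c(1−t)) = 1/(1 − 0.78×0.85) = 1/0.337 ≈ 2.967.
Need ΔY = −¥811 trillion, so ΔG = ΔY/k = (−¥811 trillion) × 0.337 ≈ −¥273.3 trillion.
The government should cut government purchases by ¥273.3 trillion.

−¥273.3 trillion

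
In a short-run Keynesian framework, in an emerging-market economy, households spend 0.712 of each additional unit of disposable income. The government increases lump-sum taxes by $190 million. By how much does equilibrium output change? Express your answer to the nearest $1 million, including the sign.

A lump-sum tax change of +$190 million shifts disposable income by −$190 million; first-round consumption changes by −c × ΔT = −0.712 × (+$190 million) = −$135.28 million.
Expenditure multiplier = 1/(1 − MPC) = 1/(1 − 0.712) = 1/0.288 ≈ 3.472.
The tax multiplier is −c × k ≈ −2.472, so ΔY = k × (−c·ΔT) = (−$135.28 million) / 0.288 ≈ −$470 million.

−$470 million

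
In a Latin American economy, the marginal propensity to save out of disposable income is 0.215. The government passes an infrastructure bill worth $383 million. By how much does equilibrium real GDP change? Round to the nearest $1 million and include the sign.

MPC = 1 − MPS = 1 − 0.215 = 0.785.
Government-spending multiplier = 1/(1 − MPC) = 1/(1 − 0.785) = 1/0.215 ≈ 4.651.
ΔY = k × ΔG = (+$383 million) / 0.215 ≈ +$1,781 million.

+$1,781 million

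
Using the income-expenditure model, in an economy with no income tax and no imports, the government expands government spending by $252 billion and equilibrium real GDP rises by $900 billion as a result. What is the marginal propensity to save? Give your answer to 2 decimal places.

0.28

Implied spending multiplier k = ΔY/ΔG = 900/252 ≈ 3.5714.
Since k = 1/(1 − MPC), MPC = 1 − 1/k = 1 − ΔG/ΔY = 1 − 252/900 = 0.72.
MPS = 1 − MPC = 0.28.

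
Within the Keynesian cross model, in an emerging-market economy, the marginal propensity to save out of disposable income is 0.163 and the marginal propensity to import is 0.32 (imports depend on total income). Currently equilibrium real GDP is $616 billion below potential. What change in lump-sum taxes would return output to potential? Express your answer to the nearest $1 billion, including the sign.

−$355 billion

MPC = 1 − MPS = 1 − 0.163 = 0.837.
Spending multiplier = 1/(1 − c + m) = 1/(1 − 0.837 + 0.32) = 1/0.483 ≈ 2.07.
Tax multiplier = −c·k = −0.837/0.483 ≈ −1.733. Need ΔY = +$616 billion, so ΔT = ΔY/(−c·k) = −(+$616 billion) × 0.483 / 0.837 ≈ −$355 billion.
The government should cut lump-sum taxes by $355 billion.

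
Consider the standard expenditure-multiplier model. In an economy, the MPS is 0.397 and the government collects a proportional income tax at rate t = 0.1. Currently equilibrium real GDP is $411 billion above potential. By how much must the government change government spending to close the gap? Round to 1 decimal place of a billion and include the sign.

MPC = 1 − MPS = 1 − 0.397 = 0.603.
Spending multiplier = 1/(1 − c(1−t)) = 1/(1 − 0.603×0.9) = 1/0.4573 ≈ 2.187.
Need ΔY = −$411 billion, so ΔG = ΔY/k = (−$411 billion) × 0.4573 ≈ −$188 billion.
The government should cut government spending by $188 billion.

−$188.0 billion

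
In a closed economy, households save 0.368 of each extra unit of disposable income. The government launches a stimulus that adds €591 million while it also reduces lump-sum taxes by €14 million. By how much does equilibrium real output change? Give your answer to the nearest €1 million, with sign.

+€1,630 million

MPC = 1 − MPS = 1 − 0.368 = 0.632.
Expenditure multiplier = 1/(1 − MPC) = 1/(1 − 0.632) = 1/0.368 ≈ 2.717.
ΔG contributes k·ΔG = (+€591 million) / 0.368 ≈ +€1,606 million.
ΔT of −€14 million changes first-round spending by −c·ΔT = +€8.848 million, contributing k·(−c·ΔT) = (+€8.848 million) / 0.368 ≈ +€24 million.
Net ΔY = k(ΔG − c·ΔT) = (+€599.848 million) / 0.368 ≈ +€1,630 million.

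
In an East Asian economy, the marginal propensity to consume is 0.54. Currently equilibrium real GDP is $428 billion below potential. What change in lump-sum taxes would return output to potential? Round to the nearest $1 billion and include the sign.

Spending multiplier = 1/(1 − MPC) = 1/(1 − 0.54) = 1/0.46 ≈ 2.174.
Tax multiplier = −c·k = −0.54/0.46 ≈ −1.174. Need ΔY = +$428 billion, so ΔT = ΔY/(−c·k) = −(+$428 billion) × 0.46 / 0.54 ≈ −$365 billion.
The government should cut lump-sum taxes by $365 billion.

−$365 billion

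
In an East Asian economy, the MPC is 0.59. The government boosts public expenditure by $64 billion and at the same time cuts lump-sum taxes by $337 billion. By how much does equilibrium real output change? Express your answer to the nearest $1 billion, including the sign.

+$641 billion

Expenditure multiplier = 1/(1 − MPC) = 1/(1 − 0.59) = 1/0.41 ≈ 2.439.
ΔG contributes k·ΔG = (+$64 billion) / 0.41 ≈ +$156.1 billion.
ΔT of −$337 billion changes first-round spending by −c·ΔT = +$198.83 billion, contributing k·(−c·ΔT) = (+$198.83 billion) / 0.41 ≈ +$485 billion.
Net ΔY = k(ΔG − c·ΔT) = (+$262.83 billion) / 0.41 ≈ +$641 billion.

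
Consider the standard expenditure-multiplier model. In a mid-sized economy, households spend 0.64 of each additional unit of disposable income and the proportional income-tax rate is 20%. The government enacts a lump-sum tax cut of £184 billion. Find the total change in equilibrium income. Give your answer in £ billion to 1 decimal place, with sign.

+£241.3 billion

A lump-sum tax change of −£184 billion shifts disposable income by +£184 billion; first-round consumption changes by −c × ΔT = −0.64 × (−£184 billion) = +£117.76 billion.
Expenditure multiplier = 1/(1 − c(1−t)) = 1/(1 − 0.64×0.8) = 1/0.488 ≈ 2.049.
The tax multiplier is −c × k ≈ −1.311, so ΔY = k × (−c·ΔT) = (+£117.76 billion) / 0.488 ≈ +£241.3 billion.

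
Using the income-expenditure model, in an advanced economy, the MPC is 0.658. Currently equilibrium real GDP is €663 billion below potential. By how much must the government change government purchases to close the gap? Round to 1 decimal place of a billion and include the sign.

Spending multiplier = 1/(1 − MPC) = 1/(1 − 0.658) = 1/0.342 ≈ 2.924.
Need ΔY = +€663 billion, so ΔG = ΔY/k = (+€663 billion) × 0.342 ≈ +€226.7 billion.
The government should increase government purchases by €226.7 billion.

+€226.7 billion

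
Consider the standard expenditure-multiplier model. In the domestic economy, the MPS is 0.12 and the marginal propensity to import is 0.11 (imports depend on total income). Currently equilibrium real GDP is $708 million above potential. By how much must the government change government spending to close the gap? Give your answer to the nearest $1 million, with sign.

MPC = 1 − MPS = 1 − 0.12 = 0.88.
Spending multiplier = 1/(1 − c + m) = 1/(1 − 0.88 + 0.11) = 1/0.23 ≈ 4.348.
Need ΔY = −$708 million, so ΔG = ΔY/k = (−$708 million) × 0.23 ≈ −$163 million.
The government should cut government spending by $163 million.

−$163 million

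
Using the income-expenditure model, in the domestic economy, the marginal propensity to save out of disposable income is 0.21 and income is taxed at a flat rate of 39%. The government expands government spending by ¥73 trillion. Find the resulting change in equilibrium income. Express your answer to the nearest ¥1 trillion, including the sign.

MPC = 1 − MPS = 1 − 0.21 = 0.79.
Spending multiplier = 1/(1 − c(1−t)) = 1/(1 − 0.79×0.61) = 1/0.5181 ≈ 1.93.
ΔY = k × ΔG = (+¥73 trillion) / 0.5181 ≈ +¥141 trillion.

+¥141 trillion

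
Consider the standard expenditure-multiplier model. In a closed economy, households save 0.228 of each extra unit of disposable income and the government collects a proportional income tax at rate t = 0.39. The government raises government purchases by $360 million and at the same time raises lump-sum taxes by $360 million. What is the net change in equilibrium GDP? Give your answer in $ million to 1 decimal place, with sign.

MPC = 1 − MPS = 1 − 0.228 = 0.772.
Expenditure multiplier = 1/(1 − c(1−t)) = 1/(1 − 0.772×0.61) = 1/0.52908 ≈ 1.89.
ΔG contributes k·ΔG = (+$360 million) / 0.52908 ≈ +$680.4 million.
ΔT of +$360 million changes first-round spending by −c·ΔT = −$277.92 million, contributing k·(−c·ΔT) = (−$277.92 million) / 0.52908 ≈ −$525.3 million.
Net ΔY = k(ΔG − c·ΔT) = (+$82.08 million) / 0.52908 ≈ +$155.1 million.

+$155.1 million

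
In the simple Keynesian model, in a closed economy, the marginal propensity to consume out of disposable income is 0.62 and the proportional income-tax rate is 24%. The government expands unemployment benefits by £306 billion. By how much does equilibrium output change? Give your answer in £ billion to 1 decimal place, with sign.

+£358.8 billion

The transfer change shifts disposable income by +£306 billion, so first-round consumption changes by c·ΔTR = 0.62 × (+£306 billion) = +£189.72 billion.
Expenditure multiplier = 1/(1 − c(1−t)) = 1/(1 − 0.62×0.76) = 1/0.5288 ≈ 1.891.
The transfer multiplier is c × k ≈ 1.172, so ΔY = k × (c·ΔTR) = (+£189.72 billion) / 0.5288 ≈ +£358.8 billion.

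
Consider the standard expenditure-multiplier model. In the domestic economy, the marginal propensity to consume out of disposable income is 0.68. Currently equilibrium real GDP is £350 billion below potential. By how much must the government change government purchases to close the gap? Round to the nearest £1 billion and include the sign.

+£112 billion

Spending multiplier = 1/(1 − MPC) = 1/(1 − 0.68) = 1/0.32 = 3.125.
Need ΔY = +£350 billion, so ΔG = ΔY/k = (+£350 billion) × 0.32 = +£112 billion.
The government should increase government purchases by £112 billion.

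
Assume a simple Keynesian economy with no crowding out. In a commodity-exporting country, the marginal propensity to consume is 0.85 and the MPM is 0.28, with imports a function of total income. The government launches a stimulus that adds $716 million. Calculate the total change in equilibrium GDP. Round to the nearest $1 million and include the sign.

Expenditure multiplier = 1/(1 − c + m) = 1/(1 − 0.85 + 0.28) = 1/0.43 ≈ 2.326.
ΔY = k × ΔG = (+$716 million) / 0.43 ≈ +$1,665 million.

+$1,665 million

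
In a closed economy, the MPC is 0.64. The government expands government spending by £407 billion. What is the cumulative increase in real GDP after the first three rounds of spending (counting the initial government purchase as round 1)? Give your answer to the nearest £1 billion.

£834 billion

Round 1 adds ΔG = £407 billion; each later round is MPC = 0.64 times the previous.
After 3 rounds: 407 + 260.48 + 166.7072 = ΔG·(1 − c^3)/(1 − c) = 407 × (1 − 0.262144)/0.36 ≈ £834 billion.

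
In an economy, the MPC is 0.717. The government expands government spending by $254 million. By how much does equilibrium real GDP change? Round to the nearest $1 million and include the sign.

Expenditure multiplier = 1/(1 − MPC) = 1/(1 − 0.717) = 1/0.283 ≈ 3.534.
ΔY = k × ΔG = (+$254 million) / 0.283 ≈ +$898 million.

+$898 million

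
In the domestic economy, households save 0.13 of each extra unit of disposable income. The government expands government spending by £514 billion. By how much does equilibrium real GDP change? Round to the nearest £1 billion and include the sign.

MPC = 1 − MPS = 1 − 0.13 = 0.87.
Expenditure multiplier = 1/(1 − MPC) = 1/(1 − 0.87) = 1/0.13 ≈ 7.692.
ΔY = k × ΔG = (+£514 billion) / 0.13 ≈ +£3,954 billion.

+£3,954 billion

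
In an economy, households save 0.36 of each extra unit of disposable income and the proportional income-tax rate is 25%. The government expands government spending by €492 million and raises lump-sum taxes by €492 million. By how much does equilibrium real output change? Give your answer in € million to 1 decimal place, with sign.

MPC = 1 − MPS = 1 − 0.36 = 0.64.
Expenditure multiplier = 1/(1 − c(1−t)) = 1/(1 − 0.64×0.75) = 1/0.52 ≈ 1.923.
ΔG contributes k·ΔG = (+€492 million) / 0.52 ≈ +€946.2 million.
ΔT of +€492 million changes first-round spending by −c·ΔT = −€314.88 million, contributing k·(−c·ΔT) = (−€314.88 million) / 0.52 ≈ −€605.5 million.
Net ΔY = k(ΔG − c·ΔT) = (+€177.12 million) / 0.52 ≈ +€340.6 million.

+€340.6 million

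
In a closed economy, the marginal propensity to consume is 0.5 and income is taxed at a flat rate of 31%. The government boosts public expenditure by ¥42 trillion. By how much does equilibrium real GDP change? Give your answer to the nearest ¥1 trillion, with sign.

Spending multiplier = 1/(1 − c(1−t)) = 1/(1 − 0.5×0.69) = 1/0.655 ≈ 1.527.
ΔY = k × ΔG = (+¥42 trillion) / 0.655 ≈ +¥64 trillion.

+¥64 trillion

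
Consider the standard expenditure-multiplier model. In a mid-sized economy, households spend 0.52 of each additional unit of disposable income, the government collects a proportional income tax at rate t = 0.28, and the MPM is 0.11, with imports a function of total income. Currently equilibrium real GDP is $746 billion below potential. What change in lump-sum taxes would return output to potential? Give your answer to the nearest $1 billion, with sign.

−$1,055 billion

Spending multiplier = 1/(1 − c(1−t) + m) = 1/(1 − 0.52×0.72 + 0.11) = 1/0.7356 ≈ 1.359.
Tax multiplier = −c·k = −0.52/0.7356 ≈ −0.707. Need ΔY = +$746 billion, so ΔT = ΔY/(−c·k) = −(+$746 billion) × 0.7356 / 0.52 ≈ −$1,055 billion.
The government should cut lump-sum taxes by $1,055 billion.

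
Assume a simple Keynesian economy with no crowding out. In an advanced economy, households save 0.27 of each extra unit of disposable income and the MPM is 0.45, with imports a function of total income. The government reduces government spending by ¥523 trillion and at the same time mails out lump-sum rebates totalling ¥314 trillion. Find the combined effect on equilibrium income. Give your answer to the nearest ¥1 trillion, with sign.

−¥408 trillion

MPC = 1 − MPS = 1 − 0.27 = 0.73.
Expenditure multiplier = 1/(1 − c + m) = 1/(1 − 0.73 + 0.45) = 1/0.72 ≈ 1.389.
ΔG contributes k·ΔG = (−¥523 trillion) / 0.72 ≈ −¥726.4 trillion.
ΔT of −¥314 trillion changes first-round spending by −c·ΔT = +¥229.22 trillion, contributing k·(−c·ΔT) = (+¥229.22 trillion) / 0.72 ≈ +¥318.4 trillion.
Net ΔY = k(ΔG − c·ΔT) = (−¥293.78 trillion) / 0.72 ≈ −¥408 trillion.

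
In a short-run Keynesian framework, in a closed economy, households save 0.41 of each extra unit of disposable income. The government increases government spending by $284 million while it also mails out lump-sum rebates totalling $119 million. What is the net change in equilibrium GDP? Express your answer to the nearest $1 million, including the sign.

MPC = 1 − MPS = 1 − 0.41 = 0.59.
Expenditure multiplier = 1/(1 − MPC) = 1/(1 − 0.59) = 1/0.41 ≈ 2.439.
ΔG contributes k·ΔG = (+$284 million) / 0.41 ≈ +$692.7 million.
ΔT of −$119 million changes first-round spending by −c·ΔT = +$70.21 million, contributing k·(−c·ΔT) = (+$70.21 million) / 0.41 ≈ +$171.2 million.
Net ΔY = k(ΔG − c·ΔT) = (+$354.21 million) / 0.41 ≈ +$864 million.

+$864 million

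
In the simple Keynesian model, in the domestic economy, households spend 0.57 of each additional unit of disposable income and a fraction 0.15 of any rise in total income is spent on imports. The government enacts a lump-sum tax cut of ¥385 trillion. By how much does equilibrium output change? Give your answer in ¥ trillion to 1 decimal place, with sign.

A lump-sum tax change of −¥385 trillion shifts disposable income by +¥385 trillion; first-round consumption changes by −c × ΔT = −0.57 × (−¥385 trillion) = +¥219.45 trillion.
Expenditure multiplier = 1/(1 − c + m) = 1/(1 − 0.57 + 0.15) = 1/0.58 ≈ 1.724.
The tax multiplier is −c × k ≈ −0.983, so ΔY = k × (−c·ΔT) = (+¥219.45 trillion) / 0.58 ≈ +¥378.4 trillion.

+¥378.4 trillion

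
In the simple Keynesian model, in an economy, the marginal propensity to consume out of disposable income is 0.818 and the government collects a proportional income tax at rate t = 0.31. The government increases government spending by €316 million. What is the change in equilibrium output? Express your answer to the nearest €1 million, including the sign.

Spending multiplier = 1/(1 − c(1−t)) = 1/(1 − 0.818×0.69) = 1/0.43558 ≈ 2.296.
ΔY = k × ΔG = (+€316 million) / 0.43558 ≈ +€725 million.

+€725 million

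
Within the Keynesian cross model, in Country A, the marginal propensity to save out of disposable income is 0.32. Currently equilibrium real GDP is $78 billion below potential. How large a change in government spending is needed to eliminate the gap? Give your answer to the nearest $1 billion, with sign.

MPC = 1 − MPS = 1 − 0.32 = 0.68.
Spending multiplier = 1/(1 − MPC) = 1/(1 − 0.68) = 1/0.32 = 3.125.
Need ΔY = +$78 billion, so ΔG = ΔY/k = (+$78 billion) × 0.32 ≈ +$25 billion.
The government should increase government spending by $25 billion.

+$25 billion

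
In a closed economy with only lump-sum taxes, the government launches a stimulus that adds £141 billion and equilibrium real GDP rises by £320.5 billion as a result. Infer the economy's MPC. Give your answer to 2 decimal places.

0.56

Implied spending multiplier k = ΔY/ΔG = 320.5/141 ≈ 2.273.
Since k = 1/(1 − MPC), MPC = 1 − 1/k = 1 − ΔG/ΔY = 1 − 141/320.5 ≈ 0.56.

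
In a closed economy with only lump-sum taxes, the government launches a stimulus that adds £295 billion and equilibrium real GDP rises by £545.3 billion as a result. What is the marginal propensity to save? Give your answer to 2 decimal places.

0.54

Implied spending multiplier k = ΔY/ΔG = 545.3/295 ≈ 1.8485.
Since k = 1/(1 − MPC), MPC = 1 − 1/k = 1 − ΔG/ΔY = 1 − 295/545.3 ≈ 0.46.
MPS = 1 − MPC = 0.54.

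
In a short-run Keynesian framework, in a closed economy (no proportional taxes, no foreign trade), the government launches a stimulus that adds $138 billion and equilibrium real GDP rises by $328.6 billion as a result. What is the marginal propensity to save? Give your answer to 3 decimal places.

0.420

Implied spending multiplier k = ΔY/ΔG = 328.6/138 ≈ 2.3812.
Since k = 1/(1 − MPC), MPC = 1 − 1/k = 1 − ΔG/ΔY = 1 − 138/328.6 ≈ 0.580.
MPS = 1 − MPC = 0.420.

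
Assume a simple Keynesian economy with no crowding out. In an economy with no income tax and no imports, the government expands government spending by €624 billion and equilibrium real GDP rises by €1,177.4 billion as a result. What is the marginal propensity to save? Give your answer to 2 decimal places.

0.53

Implied spending multiplier k = ΔY/ΔG = 1,177.4/624 ≈ 1.8869.
Since k = 1/(1 − MPC), MPC = 1 − 1/k = 1 − ΔG/ΔY = 1 − 624/1,177.4 ≈ 0.47.
MPS = 1 − MPC = 0.53.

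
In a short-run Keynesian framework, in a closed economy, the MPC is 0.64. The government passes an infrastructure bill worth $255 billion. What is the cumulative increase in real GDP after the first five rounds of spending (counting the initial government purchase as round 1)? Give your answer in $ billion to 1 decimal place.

Round 1 adds ΔG = $255 billion; each later round is MPC = 0.64 times the previous.
After 5 rounds: 255 + 163.2 + 104.448 + 66.84672 + 42.7819008 = ΔG·(1 − c^5)/(1 − c) = 255 × (1 − 0.1073741824)/0.36 ≈ $632.3 billion.

$632.3 billion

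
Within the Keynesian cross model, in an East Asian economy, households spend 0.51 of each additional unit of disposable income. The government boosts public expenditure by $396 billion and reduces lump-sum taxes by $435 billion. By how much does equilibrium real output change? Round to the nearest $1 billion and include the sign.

+$1,261 billion

Expenditure multiplier = 1/(1 − MPC) = 1/(1 − 0.51) = 1/0.49 ≈ 2.041.
ΔG contributes k·ΔG = (+$396 billion) / 0.49 ≈ +$808.2 billion.
ΔT of −$435 billion changes first-round spending by −c·ΔT = +$221.85 billion, contributing k·(−c·ΔT) = (+$221.85 billion) / 0.49 ≈ +$452.8 billion.
Net ΔY = k(ΔG − c·ΔT) = (+$617.85 billion) / 0.49 ≈ +$1,261 billion.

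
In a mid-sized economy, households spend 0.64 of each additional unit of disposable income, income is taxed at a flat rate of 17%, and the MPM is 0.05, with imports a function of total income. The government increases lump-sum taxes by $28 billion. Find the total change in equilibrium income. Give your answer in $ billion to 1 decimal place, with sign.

A lump-sum tax change of +$28 billion shifts disposable income by −$28 billion; first-round consumption changes by −c × ΔT = −0.64 × (+$28 billion) = −$17.92 billion.
Expenditure multiplier = 1/(1 − c(1−t) + m) = 1/(1 − 0.64×0.83 + 0.05) = 1/0.5188 ≈ 1.928.
The tax multiplier is −c × k ≈ −1.234, so ΔY = k × (−c·ΔT) = (−$17.92 billion) / 0.5188 ≈ −$34.5 billion.

−$34.5 billion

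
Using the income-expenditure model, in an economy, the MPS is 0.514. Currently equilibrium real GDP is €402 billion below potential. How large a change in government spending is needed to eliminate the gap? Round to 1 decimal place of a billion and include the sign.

+€206.6 billion

MPC = 1 − MPS = 1 − 0.514 = 0.486.
Spending multiplier = 1/(1 − MPC) = 1/(1 − 0.486) = 1/0.514 ≈ 1.946.
Need ΔY = +€402 billion, so ΔG = ΔY/k = (+€402 billion) × 0.514 ≈ +€206.6 billion.
The government should increase government spending by €206.6 billion.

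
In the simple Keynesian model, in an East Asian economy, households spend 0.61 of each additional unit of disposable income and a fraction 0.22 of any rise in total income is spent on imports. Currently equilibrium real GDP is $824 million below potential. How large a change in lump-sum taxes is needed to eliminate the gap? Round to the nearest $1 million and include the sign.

−$824 million

Spending multiplier = 1/(1 − c + m) = 1/(1 − 0.61 + 0.22) = 1/0.61 ≈ 1.639.
Tax multiplier = −c·k = −0.61/0.61 = −1. Need ΔY = +$824 million, so ΔT = ΔY/(−c·k) = −(+$824 million) × 0.61 / 0.61 = −$824 million.
The government should cut lump-sum taxes by $824 million.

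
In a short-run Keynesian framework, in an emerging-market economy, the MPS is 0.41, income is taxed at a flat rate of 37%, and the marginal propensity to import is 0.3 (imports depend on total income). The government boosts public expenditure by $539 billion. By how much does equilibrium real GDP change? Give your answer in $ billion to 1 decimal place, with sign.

+$580.6 billion

MPC = 1 − MPS = 1 − 0.41 = 0.59.
Expenditure multiplier = 1/(1 − c(1−t) + m) = 1/(1 − 0.59×0.63 + 0.3) = 1/0.9283 ≈ 1.077.
ΔY = k × ΔG = (+$539 billion) / 0.9283 ≈ +$580.6 billion.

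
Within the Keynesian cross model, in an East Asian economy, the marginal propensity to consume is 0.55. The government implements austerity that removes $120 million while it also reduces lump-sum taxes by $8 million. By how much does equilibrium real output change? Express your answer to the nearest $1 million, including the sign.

−$257 million

Expenditure multiplier = 1/(1 − MPC) = 1/(1 − 0.55) = 1/0.45 ≈ 2.222.
ΔG contributes k·ΔG = (−$120 million) / 0.45 ≈ −$266.7 million.
ΔT of −$8 million changes first-round spending by −c·ΔT = +$4.4 million, contributing k·(−c·ΔT) = (+$4.4 million) / 0.45 ≈ +$9.8 million.
Net ΔY = k(ΔG − c·ΔT) = (−$115.6 million) / 0.45 ≈ −$257 million.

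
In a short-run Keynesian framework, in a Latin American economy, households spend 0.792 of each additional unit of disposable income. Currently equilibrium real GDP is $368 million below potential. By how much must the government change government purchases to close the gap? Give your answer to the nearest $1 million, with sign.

Spending multiplier = 1/(1 − MPC) = 1/(1 − 0.792) = 1/0.208 ≈ 4.808.
Need ΔY = +$368 million, so ΔG = ΔY/k = (+$368 million) × 0.208 ≈ +$77 million.
The government should increase government purchases by $77 million.

+$77 million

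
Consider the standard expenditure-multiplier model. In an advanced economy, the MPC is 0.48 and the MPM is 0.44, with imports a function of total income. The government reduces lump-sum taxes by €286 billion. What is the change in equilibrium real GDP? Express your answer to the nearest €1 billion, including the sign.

+€143 billion

A lump-sum tax change of −€286 billion shifts disposable income by +€286 billion; first-round consumption changes by −c × ΔT = −0.48 × (−€286 billion) = +€137.28 billion.
Expenditure multiplier = 1/(1 − c + m) = 1/(1 − 0.48 + 0.44) = 1/0.96 ≈ 1.042.
The tax multiplier is −c × k = −0.5, so ΔY = k × (−c·ΔT) = (+€137.28 billion) / 0.96 = +€143 billion.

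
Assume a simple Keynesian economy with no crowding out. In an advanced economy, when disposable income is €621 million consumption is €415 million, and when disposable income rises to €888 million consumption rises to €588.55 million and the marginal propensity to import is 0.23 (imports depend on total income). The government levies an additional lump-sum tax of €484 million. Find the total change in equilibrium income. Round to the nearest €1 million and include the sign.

−€542 million

MPC = ΔC/ΔYd = (588.55 − 415)/(888 − 621) = 173.55/267 = 0.65.
A lump-sum tax change of +€484 million shifts disposable income by −€484 million; first-round consumption changes by −c × ΔT = −0.65 × (+€484 million) = −€314.6 million.
Expenditure multiplier = 1/(1 − c + m) = 1/(1 − 0.65 + 0.23) = 1/0.58 ≈ 1.724.
The tax multiplier is −c × k ≈ −1.121, so ΔY = k × (−c·ΔT) = (−€314.6 million) / 0.58 ≈ −€542 million.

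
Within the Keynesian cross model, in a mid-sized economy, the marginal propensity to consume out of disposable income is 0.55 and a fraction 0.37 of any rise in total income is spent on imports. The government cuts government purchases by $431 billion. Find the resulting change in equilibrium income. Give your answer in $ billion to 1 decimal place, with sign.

Government-spending multiplier = 1/(1 − c + m) = 1/(1 − 0.55 + 0.37) = 1/0.82 ≈ 1.22.
ΔY = k × ΔG = (−$431 billion) / 0.82 ≈ −$525.6 billion.

−$525.6 billion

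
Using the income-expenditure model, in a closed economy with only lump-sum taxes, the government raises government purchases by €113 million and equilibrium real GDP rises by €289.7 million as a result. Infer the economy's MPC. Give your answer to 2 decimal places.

Implied spending multiplier k = ΔY/ΔG = 289.7/113 ≈ 2.5637.
Since k = 1/(1 − MPC), MPC = 1 − 1/k = 1 − ΔG/ΔY = 1 − 113/289.7 ≈ 0.61.

0.61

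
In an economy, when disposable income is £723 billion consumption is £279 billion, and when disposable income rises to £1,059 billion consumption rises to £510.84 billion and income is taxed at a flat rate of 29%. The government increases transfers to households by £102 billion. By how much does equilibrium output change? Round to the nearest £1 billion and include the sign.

MPC = ΔC/ΔYd = (510.84 − 279)/(1,059 − 723) = 231.84/336 = 0.69.
The transfer change shifts disposable income by +£102 billion, so first-round consumption changes by c·ΔTR = 0.69 × (+£102 billion) = +£70.38 billion.
Expenditure multiplier = 1/(1 − c(1−t)) = 1/(1 − 0.69×0.71) = 1/0.5101 ≈ 1.96.
The transfer multiplier is c × k ≈ 1.353, so ΔY = k × (c·ΔTR) = (+£70.38 billion) / 0.5101 ≈ +£138 billion.

+£138 billion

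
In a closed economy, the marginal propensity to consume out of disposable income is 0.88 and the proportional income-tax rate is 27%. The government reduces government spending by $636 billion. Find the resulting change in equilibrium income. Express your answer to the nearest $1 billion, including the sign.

−$1,779 billion

Expenditure multiplier = 1/(1 − c(1−t)) = 1/(1 − 0.88×0.73) = 1/0.3576 ≈ 2.796.
ΔY = k × ΔG = (−$636 billion) / 0.3576 ≈ −$1,779 billion.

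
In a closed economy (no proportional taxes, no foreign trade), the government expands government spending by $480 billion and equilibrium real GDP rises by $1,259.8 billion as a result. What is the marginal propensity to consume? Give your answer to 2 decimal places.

Implied spending multiplier k = ΔY/ΔG = 1,259.8/480 ≈ 2.6246.
Since k = 1/(1 − MPC), MPC = 1 − 1/k = 1 − ΔG/ΔY = 1 − 480/1,259.8 ≈ 0.62.

0.62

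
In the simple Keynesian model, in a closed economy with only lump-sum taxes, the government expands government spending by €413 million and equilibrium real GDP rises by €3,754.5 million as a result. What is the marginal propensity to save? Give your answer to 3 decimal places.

0.110

Implied spending multiplier k = ΔY/ΔG = 3,754.5/413 ≈ 9.0908.
Since k = 1/(1 − MPC), MPC = 1 − 1/k = 1 − ΔG/ΔY = 1 − 413/3,754.5 ≈ 0.890.
MPS = 1 − MPC = 0.110.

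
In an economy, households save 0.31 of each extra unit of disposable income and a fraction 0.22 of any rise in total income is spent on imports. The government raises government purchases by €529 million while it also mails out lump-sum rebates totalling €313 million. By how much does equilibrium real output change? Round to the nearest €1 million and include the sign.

+€1,406 million

MPC = 1 − MPS = 1 − 0.31 = 0.69.
Expenditure multiplier = 1/(1 − c + m) = 1/(1 − 0.69 + 0.22) = 1/0.53 ≈ 1.887.
ΔG contributes k·ΔG = (+€529 million) / 0.53 ≈ +€998.1 million.
ΔT of −€313 million changes first-round spending by −c·ΔT = +€215.97 million, contributing k·(−c·ΔT) = (+€215.97 million) / 0.53 ≈ +€407.5 million.
Net ΔY = k(ΔG − c·ΔT) = (+€744.97 million) / 0.53 ≈ +€1,406 million.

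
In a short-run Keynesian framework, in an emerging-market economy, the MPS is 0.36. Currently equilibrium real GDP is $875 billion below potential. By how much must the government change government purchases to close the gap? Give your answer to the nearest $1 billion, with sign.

MPC = 1 − MPS = 1 − 0.36 = 0.64.
Spending multiplier = 1/(1 − MPC) = 1/(1 − 0.64) = 1/0.36 ≈ 2.778.
Need ΔY = +$875 billion, so ΔG = ΔY/k = (+$875 billion) × 0.36 = +$315 billion.
The government should increase government purchases by $315 billion.

+$315 billion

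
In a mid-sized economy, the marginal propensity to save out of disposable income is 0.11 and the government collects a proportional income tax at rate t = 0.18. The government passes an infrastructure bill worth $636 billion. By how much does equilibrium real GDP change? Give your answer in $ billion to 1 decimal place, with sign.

+$2,353.8 billion

MPC = 1 − MPS = 1 − 0.11 = 0.89.
Expenditure multiplier = 1/(1 − c(1−t)) = 1/(1 − 0.89×0.82) = 1/0.2702 ≈ 3.701.
ΔY = k × ΔG = (+$636 billion) / 0.2702 ≈ +$2,353.8 billion.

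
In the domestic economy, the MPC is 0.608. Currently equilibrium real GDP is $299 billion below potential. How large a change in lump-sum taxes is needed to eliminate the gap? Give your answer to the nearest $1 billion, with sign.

−$193 billion

Spending multiplier = 1/(1 − MPC) = 1/(1 − 0.608) = 1/0.392 ≈ 2.551.
Tax multiplier = −c·k = −0.608/0.392 ≈ −1.551. Need ΔY = +$299 billion, so ΔT = ΔY/(−c·k) = −(+$299 billion) × 0.392 / 0.608 ≈ −$193 billion.
The government should cut lump-sum taxes by $193 billion.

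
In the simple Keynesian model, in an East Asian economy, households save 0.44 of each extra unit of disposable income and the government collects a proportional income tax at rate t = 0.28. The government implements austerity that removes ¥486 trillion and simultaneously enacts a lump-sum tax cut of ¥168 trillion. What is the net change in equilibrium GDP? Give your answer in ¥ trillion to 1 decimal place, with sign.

−¥656.7 trillion

MPC = 1 − MPS = 1 − 0.44 = 0.56.
Expenditure multiplier = 1/(1 − c(1−t)) = 1/(1 − 0.56×0.72) = 1/0.5968 ≈ 1.676.
ΔG contributes k·ΔG = (−¥486 trillion) / 0.5968 ≈ −¥814.3 trillion.
ΔT of −¥168 trillion changes first-round spending by −c·ΔT = +¥94.08 trillion, contributing k·(−c·ΔT) = (+¥94.08 trillion) / 0.5968 ≈ +¥157.6 trillion.
Net ΔY = k(ΔG − c·ΔT) = (−¥391.92 trillion) / 0.5968 ≈ −¥656.7 trillion.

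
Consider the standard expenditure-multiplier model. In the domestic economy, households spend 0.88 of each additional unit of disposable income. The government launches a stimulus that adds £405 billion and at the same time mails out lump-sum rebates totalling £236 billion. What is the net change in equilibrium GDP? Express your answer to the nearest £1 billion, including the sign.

+£5,106 billion

Expenditure multiplier = 1/(1 − MPC) = 1/(1 − 0.88) = 1/0.12 ≈ 8.333.
ΔG contributes k·ΔG = (+£405 billion) / 0.12 = +£3,375 billion.
ΔT of −£236 billion changes first-round spending by −c·ΔT = +£207.68 billion, contributing k·(−c·ΔT) = (+£207.68 billion) / 0.12 ≈ +£1,730.7 billion.
Net ΔY = k(ΔG − c·ΔT) = (+£612.68 billion) / 0.12 ≈ +£5,106 billion.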